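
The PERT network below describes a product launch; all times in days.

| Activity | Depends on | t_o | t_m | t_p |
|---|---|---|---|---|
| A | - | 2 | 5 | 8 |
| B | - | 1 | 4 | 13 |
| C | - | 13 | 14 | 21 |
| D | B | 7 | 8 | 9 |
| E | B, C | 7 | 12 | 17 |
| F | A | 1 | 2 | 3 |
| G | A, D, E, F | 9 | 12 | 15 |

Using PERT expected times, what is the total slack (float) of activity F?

te_A = (2 + 4·5 + 8)/6 = 30/6 = 5
te_B = (1 + 4·4 + 13)/6 = 30/6 = 5
te_C = (13 + 4·14 + 21)/6 = 90/6 = 15
te_D = (7 + 4·8 + 9)/6 = 48/6 = 8
te_E = (7 + 4·12 + 17)/6 = 72/6 = 12
te_F = (1 + 4·2 + 3)/6 = 12/6 = 2
te_G = (9 + 4·12 + 15)/6 = 72/6 = 12

Forward pass:
ES_A = 0; EF_A = 5
ES_B = 0; EF_B = 5
ES_C = 0; EF_C = 15
ES_D = 5; EF_D = 5+8 = 13
ES_E = max(EF_B=5, EF_C=15) = 15; EF_E = 15+12 = 27
ES_F = 5; EF_F = 5+2 = 7
ES_G = max(EF_A=5, EF_D=13, EF_E=27, EF_F=7) = 27; EF_G = 27+12 = 39
Expected project duration μ = 39 days. Critical path: C → E → G.

Backward pass:
LF_G = 39; LS_G = 39−12 = 27
LF_F = LS_G = 27; LS_F = 27−2 = 25
LF_E = LS_G = 27; LS_E = 27−12 = 15
LF_D = LS_G = 27; LS_D = 27−8 = 19
LF_C = LS_E = 15; LS_C = 15−15 = 0
LF_B = min(LS_D=19, LS_E=15) = 15; LS_B = 15−5 = 10
LF_A = min(LS_F=25, LS_G=27) = 25; LS_A = 25−5 = 20
Slack_F = LS_F − ES_F = 25 − 5 = 20

20 days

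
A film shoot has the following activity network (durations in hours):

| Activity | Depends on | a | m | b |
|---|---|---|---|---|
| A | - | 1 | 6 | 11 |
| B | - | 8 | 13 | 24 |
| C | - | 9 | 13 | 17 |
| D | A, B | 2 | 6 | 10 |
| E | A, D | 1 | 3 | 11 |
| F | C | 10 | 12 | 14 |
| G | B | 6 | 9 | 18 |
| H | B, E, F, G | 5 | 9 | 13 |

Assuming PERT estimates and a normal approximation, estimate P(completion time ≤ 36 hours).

0.841

te_A = (1 + 4·6 + 11)/6 = 36/6 = 6; σ²_A = ((11−1)/6)² = 2.778
te_B = (8 + 4·13 + 24)/6 = 84/6 = 14; σ²_B = ((24−8)/6)² = 7.111
te_C = (9 + 4·13 + 17)/6 = 78/6 = 13; σ²_C = ((17−9)/6)² = 1.778
te_D = (2 + 4·6 + 10)/6 = 36/6 = 6; σ²_D = ((10−2)/6)² = 1.778
te_E = (1 + 4·3 + 11)/6 = 24/6 = 4; σ²_E = ((11−1)/6)² = 2.778
te_F = (10 + 4·12 + 14)/6 = 72/6 = 12; σ²_F = ((14−10)/6)² = 0.444
te_G = (6 + 4·9 + 18)/6 = 60/6 = 10; σ²_G = ((18−6)/6)² = 4.000
te_H = (5 + 4·9 + 13)/6 = 54/6 = 9; σ²_H = ((13−5)/6)² = 1.778

Forward pass:
ES_A = 0; EF_A = 6
ES_B = 0; EF_B = 14
ES_C = 0; EF_C = 13
ES_D = max(EF_A=6, EF_B=14) = 14; EF_D = 14+6 = 20
ES_E = max(EF_A=6, EF_D=20) = 20; EF_E = 20+4 = 24
ES_F = 13; EF_F = 13+12 = 25
ES_G = 14; EF_G = 14+10 = 24
ES_H = max(EF_B=14, EF_E=24, EF_F=25, EF_G=24) = 25; EF_H = 25+9 = 34
Expected project duration μ = 34 hours. Critical path: C → F → H.

Variance along critical path = 1.778 + 0.444 + 1.778 = 4.000; σ = √4.000 = 2.000 hours.
Z = (36 − 34) / 2.000 = 1.000
P(T ≤ 36) = Φ(1.000) ≈ 0.841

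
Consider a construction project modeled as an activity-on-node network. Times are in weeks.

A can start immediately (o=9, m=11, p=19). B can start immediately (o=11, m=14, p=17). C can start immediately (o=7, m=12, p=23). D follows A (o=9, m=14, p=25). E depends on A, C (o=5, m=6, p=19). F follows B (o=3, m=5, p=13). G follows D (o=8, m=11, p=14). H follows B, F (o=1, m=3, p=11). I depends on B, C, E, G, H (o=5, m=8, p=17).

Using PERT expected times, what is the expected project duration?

te_A = (9 + 4·11 + 19)/6 = 72/6 = 12
te_B = (11 + 4·14 + 17)/6 = 84/6 = 14
te_C = (7 + 4·12 + 23)/6 = 78/6 = 13
te_D = (9 + 4·14 + 25)/6 = 90/6 = 15
te_E = (5 + 4·6 + 19)/6 = 48/6 = 8
te_F = (3 + 4·5 + 13)/6 = 36/6 = 6
te_G = (8 + 4·11 + 14)/6 = 66/6 = 11
te_H = (1 + 4·3 + 11)/6 = 24/6 = 4
te_I = (5 + 4·8 + 17)/6 = 54/6 = 9

Forward pass:
ES_A = 0; EF_A = 12
ES_B = 0; EF_B = 14
ES_C = 0; EF_C = 13
ES_D = 12; EF_D = 12+15 = 27
ES_E = max(EF_A=12, EF_C=13) = 13; EF_E = 13+8 = 21
ES_F = 14; EF_F = 14+6 = 20
ES_G = 27; EF_G = 27+11 = 38
ES_H = max(EF_B=14, EF_F=20) = 20; EF_H = 20+4 = 24
ES_I = max(EF_B=14, EF_C=13, EF_E=21, EF_G=38, EF_H=24) = 38; EF_I = 38+9 = 47
Expected project duration μ = 47 weeks. Critical path: A → D → G → I.

47 weeks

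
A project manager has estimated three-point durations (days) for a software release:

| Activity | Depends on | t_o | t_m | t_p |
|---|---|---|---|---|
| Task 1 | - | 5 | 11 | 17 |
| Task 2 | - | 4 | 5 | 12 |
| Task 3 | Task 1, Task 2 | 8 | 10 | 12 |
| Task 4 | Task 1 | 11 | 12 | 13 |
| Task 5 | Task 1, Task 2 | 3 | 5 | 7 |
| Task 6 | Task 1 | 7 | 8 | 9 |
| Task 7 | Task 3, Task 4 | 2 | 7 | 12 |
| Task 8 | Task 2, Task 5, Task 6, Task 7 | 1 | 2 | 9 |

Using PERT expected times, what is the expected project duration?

33 days

te_Task 1 = (5 + 4·11 + 17)/6 = 66/6 = 11
te_Task 2 = (4 + 4·5 + 12)/6 = 36/6 = 6
te_Task 3 = (8 + 4·10 + 12)/6 = 60/6 = 10
te_Task 4 = (11 + 4·12 + 13)/6 = 72/6 = 12
te_Task 5 = (3 + 4·5 + 7)/6 = 30/6 = 5
te_Task 6 = (7 + 4·8 + 9)/6 = 48/6 = 8
te_Task 7 = (2 + 4·7 + 12)/6 = 42/6 = 7
te_Task 8 = (1 + 4·2 + 9)/6 = 18/6 = 3

Forward pass:
ES_Task 1 = 0; EF_Task 1 = 11
ES_Task 2 = 0; EF_Task 2 = 6
ES_Task 3 = max(EF_Task 1=11, EF_Task 2=6) = 11; EF_Task 3 = 11+10 = 21
ES_Task 4 = 11; EF_Task 4 = 11+12 = 23
ES_Task 5 = max(EF_Task 1=11, EF_Task 2=6) = 11; EF_Task 5 = 11+5 = 16
ES_Task 6 = 11; EF_Task 6 = 11+8 = 19
ES_Task 7 = max(EF_Task 3=21, EF_Task 4=23) = 23; EF_Task 7 = 23+7 = 30
ES_Task 8 = max(EF_Task 2=6, EF_Task 5=16, EF_Task 6=19, EF_Task 7=30) = 30; EF_Task 8 = 30+3 = 33
Expected project duration μ = 33 days. Critical path: Task 1 → Task 4 → Task 7 → Task 8.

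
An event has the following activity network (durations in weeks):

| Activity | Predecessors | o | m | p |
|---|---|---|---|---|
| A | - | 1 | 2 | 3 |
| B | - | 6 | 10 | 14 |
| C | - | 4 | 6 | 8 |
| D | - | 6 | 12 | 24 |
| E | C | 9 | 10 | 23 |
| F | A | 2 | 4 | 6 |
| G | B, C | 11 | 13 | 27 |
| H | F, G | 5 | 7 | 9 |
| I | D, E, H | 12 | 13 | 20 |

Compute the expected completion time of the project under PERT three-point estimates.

te_A = (1 + 4·2 + 3)/6 = 12/6 = 2
te_B = (6 + 4·10 + 14)/6 = 60/6 = 10
te_C = (4 + 4·6 + 8)/6 = 36/6 = 6
te_D = (6 + 4·12 + 24)/6 = 78/6 = 13
te_E = (9 + 4·10 + 23)/6 = 72/6 = 12
te_F = (2 + 4·4 + 6)/6 = 24/6 = 4
te_G = (11 + 4·13 + 27)/6 = 90/6 = 15
te_H = (5 + 4·7 + 9)/6 = 42/6 = 7
te_I = (12 + 4·13 + 20)/6 = 84/6 = 14

Forward pass:
ES_A = 0; EF_A = 2
ES_B = 0; EF_B = 10
ES_C = 0; EF_C = 6
ES_D = 0; EF_D = 13
ES_E = 6; EF_E = 6+12 = 18
ES_F = 2; EF_F = 2+4 = 6
ES_G = max(EF_B=10, EF_C=6) = 10; EF_G = 10+15 = 25
ES_H = max(EF_F=6, EF_G=25) = 25; EF_H = 25+7 = 32
ES_I = max(EF_D=13, EF_E=18, EF_H=32) = 32; EF_I = 32+14 = 46
Expected project duration μ = 46 weeks. Critical path: B → G → H → I.

46 weeks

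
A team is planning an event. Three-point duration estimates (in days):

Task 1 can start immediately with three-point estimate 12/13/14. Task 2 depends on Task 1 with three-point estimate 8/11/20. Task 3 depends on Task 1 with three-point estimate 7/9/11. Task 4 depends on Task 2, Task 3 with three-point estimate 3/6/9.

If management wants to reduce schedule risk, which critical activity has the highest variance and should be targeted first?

Task 2

te_Task 1 = (12 + 4·13 + 14)/6 = 78/6 = 13; σ²_Task 1 = ((14−12)/6)² = 0.111
te_Task 2 = (8 + 4·11 + 20)/6 = 72/6 = 12; σ²_Task 2 = ((20−8)/6)² = 4.000
te_Task 3 = (7 + 4·9 + 11)/6 = 54/6 = 9; σ²_Task 3 = ((11−7)/6)² = 0.444
te_Task 4 = (3 + 4·6 + 9)/6 = 36/6 = 6; σ²_Task 4 = ((9−3)/6)² = 1.000

Forward pass:
ES_Task 1 = 0; EF_Task 1 = 13
ES_Task 2 = 13; EF_Task 2 = 13+12 = 25
ES_Task 3 = 13; EF_Task 3 = 13+9 = 22
ES_Task 4 = max(EF_Task 2=25, EF_Task 3=22) = 25; EF_Task 4 = 25+6 = 31
Expected project duration μ = 31 days. Critical path: Task 1 → Task 2 → Task 4.

Variances on critical path: σ²_Task 1=0.111, σ²_Task 2=4.000, σ²_Task 4=1.000.
Largest is σ²_Task 2 = 4.000.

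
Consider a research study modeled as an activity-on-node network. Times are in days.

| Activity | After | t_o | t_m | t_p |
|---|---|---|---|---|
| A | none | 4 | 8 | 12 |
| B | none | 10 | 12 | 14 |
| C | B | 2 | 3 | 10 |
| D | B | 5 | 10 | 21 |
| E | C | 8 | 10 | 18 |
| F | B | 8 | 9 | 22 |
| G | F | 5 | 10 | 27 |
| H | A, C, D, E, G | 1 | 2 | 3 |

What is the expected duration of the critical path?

37 days

te_A = (4 + 4·8 + 12)/6 = 48/6 = 8
te_B = (10 + 4·12 + 14)/6 = 72/6 = 12
te_C = (2 + 4·3 + 10)/6 = 24/6 = 4
te_D = (5 + 4·10 + 21)/6 = 66/6 = 11
te_E = (8 + 4·10 + 18)/6 = 66/6 = 11
te_F = (8 + 4·9 + 22)/6 = 66/6 = 11
te_G = (5 + 4·10 + 27)/6 = 72/6 = 12
te_H = (1 + 4·2 + 3)/6 = 12/6 = 2

Forward pass:
ES_A = 0; EF_A = 8
ES_B = 0; EF_B = 12
ES_C = 12; EF_C = 12+4 = 16
ES_D = 12; EF_D = 12+11 = 23
ES_E = 16; EF_E = 16+11 = 27
ES_F = 12; EF_F = 12+11 = 23
ES_G = 23; EF_G = 23+12 = 35
ES_H = max(EF_A=8, EF_C=16, EF_D=23, EF_E=27, EF_G=35) = 35; EF_H = 35+2 = 37
Expected project duration μ = 37 days. Critical path: B → F → G → H.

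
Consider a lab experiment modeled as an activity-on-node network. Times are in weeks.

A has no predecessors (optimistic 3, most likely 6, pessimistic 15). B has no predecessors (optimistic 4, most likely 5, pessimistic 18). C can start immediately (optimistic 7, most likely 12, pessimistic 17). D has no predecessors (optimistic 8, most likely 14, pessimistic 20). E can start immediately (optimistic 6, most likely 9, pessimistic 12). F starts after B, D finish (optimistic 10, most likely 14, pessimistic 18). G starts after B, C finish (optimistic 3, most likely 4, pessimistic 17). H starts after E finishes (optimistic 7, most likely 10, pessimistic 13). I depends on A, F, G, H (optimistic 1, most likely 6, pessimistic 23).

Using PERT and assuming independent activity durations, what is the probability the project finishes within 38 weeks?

te_A = (3 + 4·6 + 15)/6 = 42/6 = 7; σ²_A = ((15−3)/6)² = 4.000
te_B = (4 + 4·5 + 18)/6 = 42/6 = 7; σ²_B = ((18−4)/6)² = 5.444
te_C = (7 + 4·12 + 17)/6 = 72/6 = 12; σ²_C = ((17−7)/6)² = 2.778
te_D = (8 + 4·14 + 20)/6 = 84/6 = 14; σ²_D = ((20−8)/6)² = 4.000
te_E = (6 + 4·9 + 12)/6 = 54/6 = 9; σ²_E = ((12−6)/6)² = 1.000
te_F = (10 + 4·14 + 18)/6 = 84/6 = 14; σ²_F = ((18−10)/6)² = 1.778
te_G = (3 + 4·4 + 17)/6 = 36/6 = 6; σ²_G = ((17−3)/6)² = 5.444
te_H = (7 + 4·10 + 13)/6 = 60/6 = 10; σ²_H = ((13−7)/6)² = 1.000
te_I = (1 + 4·6 + 23)/6 = 48/6 = 8; σ²_I = ((23−1)/6)² = 13.444

Forward pass:
ES_A = 0; EF_A = 7
ES_B = 0; EF_B = 7
ES_C = 0; EF_C = 12
ES_D = 0; EF_D = 14
ES_E = 0; EF_E = 9
ES_F = max(EF_B=7, EF_D=14) = 14; EF_F = 14+14 = 28
ES_G = max(EF_B=7, EF_C=12) = 12; EF_G = 12+6 = 18
ES_H = 9; EF_H = 9+10 = 19
ES_I = max(EF_A=7, EF_F=28, EF_G=18, EF_H=19) = 28; EF_I = 28+8 = 36
Expected project duration μ = 36 weeks. Critical path: D → F → I.

Variance along critical path = 4.000 + 1.778 + 13.444 = 19.222; σ = √19.222 = 4.384 weeks.
Z = (38 − 36) / 4.384 = 0.456
P(T ≤ 38) = Φ(0.456) ≈ 0.676

0.676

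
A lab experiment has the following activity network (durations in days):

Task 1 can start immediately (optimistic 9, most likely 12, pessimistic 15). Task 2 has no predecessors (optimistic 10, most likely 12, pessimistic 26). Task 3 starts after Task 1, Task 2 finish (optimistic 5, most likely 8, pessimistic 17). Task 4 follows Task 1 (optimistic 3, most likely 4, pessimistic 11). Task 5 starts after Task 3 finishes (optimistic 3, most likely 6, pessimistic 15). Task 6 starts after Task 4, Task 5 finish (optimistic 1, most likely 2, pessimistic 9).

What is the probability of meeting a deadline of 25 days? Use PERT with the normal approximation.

te_Task 1 = (9 + 4·12 + 15)/6 = 72/6 = 12; σ²_Task 1 = ((15−9)/6)² = 1.000
te_Task 2 = (10 + 4·12 + 26)/6 = 84/6 = 14; σ²_Task 2 = ((26−10)/6)² = 7.111
te_Task 3 = (5 + 4·8 + 17)/6 = 54/6 = 9; σ²_Task 3 = ((17−5)/6)² = 4.000
te_Task 4 = (3 + 4·4 + 11)/6 = 30/6 = 5; σ²_Task 4 = ((11−3)/6)² = 1.778
te_Task 5 = (3 + 4·6 + 15)/6 = 42/6 = 7; σ²_Task 5 = ((15−3)/6)² = 4.000
te_Task 6 = (1 + 4·2 + 9)/6 = 18/6 = 3; σ²_Task 6 = ((9−1)/6)² = 1.778

Forward pass:
ES_Task 1 = 0; EF_Task 1 = 12
ES_Task 2 = 0; EF_Task 2 = 14
ES_Task 3 = max(EF_Task 1=12, EF_Task 2=14) = 14; EF_Task 3 = 14+9 = 23
ES_Task 4 = 12; EF_Task 4 = 12+5 = 17
ES_Task 5 = 23; EF_Task 5 = 23+7 = 30
ES_Task 6 = max(EF_Task 4=17, EF_Task 5=30) = 30; EF_Task 6 = 30+3 = 33
Expected project duration μ = 33 days. Critical path: Task 2 → Task 3 → Task 5 → Task 6.

Variance along critical path = 7.111 + 4.000 + 4.000 + 1.778 = 16.889; σ = √16.889 = 4.110 days.
Z = (25 − 33) / 4.110 = -1.947
P(T ≤ 25) = Φ(-1.947) ≈ 0.026

0.026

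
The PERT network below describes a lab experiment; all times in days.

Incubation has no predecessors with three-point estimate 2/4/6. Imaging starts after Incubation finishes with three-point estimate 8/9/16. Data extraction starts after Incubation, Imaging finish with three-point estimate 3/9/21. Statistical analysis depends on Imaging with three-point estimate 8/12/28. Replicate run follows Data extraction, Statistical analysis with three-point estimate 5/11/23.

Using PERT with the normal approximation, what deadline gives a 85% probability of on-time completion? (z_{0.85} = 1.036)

te_Incubation = (2 + 4·4 + 6)/6 = 24/6 = 4; σ²_Incubation = ((6−2)/6)² = 0.444
te_Imaging = (8 + 4·9 + 16)/6 = 60/6 = 10; σ²_Imaging = ((16−8)/6)² = 1.778
te_Data extraction = (3 + 4·9 + 21)/6 = 60/6 = 10; σ²_Data extraction = ((21−3)/6)² = 9.000
te_Statistical analysis = (8 + 4·12 + 28)/6 = 84/6 = 14; σ²_Statistical analysis = ((28−8)/6)² = 11.111
te_Replicate run = (5 + 4·11 + 23)/6 = 72/6 = 12; σ²_Replicate run = ((23−5)/6)² = 9.000

Forward pass:
ES_Incubation = 0; EF_Incubation = 4
ES_Imaging = 4; EF_Imaging = 4+10 = 14
ES_Data extraction = max(EF_Incubation=4, EF_Imaging=14) = 14; EF_Data extraction = 14+10 = 24
ES_Statistical analysis = 14; EF_Statistical analysis = 14+14 = 28
ES_Replicate run = max(EF_Data extraction=24, EF_Statistical analysis=28) = 28; EF_Replicate run = 28+12 = 40
Expected project duration μ = 40 days. Critical path: Incubation → Imaging → Statistical analysis → Replicate run.

Variance along critical path = 0.444 + 1.778 + 11.111 + 9.000 = 22.333; σ = 4.726 days.
D = μ + z·σ = 40 + 1.036·4.726 = 44.9 days

44.9 days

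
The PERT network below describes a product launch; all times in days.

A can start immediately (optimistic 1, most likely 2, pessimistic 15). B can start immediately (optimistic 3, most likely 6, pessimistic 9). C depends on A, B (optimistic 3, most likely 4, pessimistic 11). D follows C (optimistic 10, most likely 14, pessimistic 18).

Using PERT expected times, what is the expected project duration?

te_A = (1 + 4·2 + 15)/6 = 24/6 = 4
te_B = (3 + 4·6 + 9)/6 = 36/6 = 6
te_C = (3 + 4·4 + 11)/6 = 30/6 = 5
te_D = (10 + 4·14 + 18)/6 = 84/6 = 14

Forward pass:
ES_A = 0; EF_A = 4
ES_B = 0; EF_B = 6
ES_C = max(EF_A=4, EF_B=6) = 6; EF_C = 6+5 = 11
ES_D = 11; EF_D = 11+14 = 25
Expected project duration μ = 25 days. Critical path: B → C → D.

25 days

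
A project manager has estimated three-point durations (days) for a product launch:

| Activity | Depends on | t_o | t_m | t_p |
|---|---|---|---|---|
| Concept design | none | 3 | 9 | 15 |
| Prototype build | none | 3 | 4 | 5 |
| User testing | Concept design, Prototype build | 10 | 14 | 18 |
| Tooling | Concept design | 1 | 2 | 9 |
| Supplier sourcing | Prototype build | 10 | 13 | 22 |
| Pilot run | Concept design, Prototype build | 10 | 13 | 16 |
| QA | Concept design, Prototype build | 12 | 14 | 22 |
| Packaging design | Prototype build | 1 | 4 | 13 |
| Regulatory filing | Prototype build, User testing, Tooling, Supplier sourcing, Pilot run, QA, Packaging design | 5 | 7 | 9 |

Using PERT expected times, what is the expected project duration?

31 days

te_Concept design = (3 + 4·9 + 15)/6 = 54/6 = 9
te_Prototype build = (3 + 4·4 + 5)/6 = 24/6 = 4
te_User testing = (10 + 4·14 + 18)/6 = 84/6 = 14
te_Tooling = (1 + 4·2 + 9)/6 = 18/6 = 3
te_Supplier sourcing = (10 + 4·13 + 22)/6 = 84/6 = 14
te_Pilot run = (10 + 4·13 + 16)/6 = 78/6 = 13
te_QA = (12 + 4·14 + 22)/6 = 90/6 = 15
te_Packaging design = (1 + 4·4 + 13)/6 = 30/6 = 5
te_Regulatory filing = (5 + 4·7 + 9)/6 = 42/6 = 7

Forward pass:
ES_Concept design = 0; EF_Concept design = 9
ES_Prototype build = 0; EF_Prototype build = 4
ES_User testing = max(EF_Concept design=9, EF_Prototype build=4) = 9; EF_User testing = 9+14 = 23
ES_Tooling = 9; EF_Tooling = 9+3 = 12
ES_Supplier sourcing = 4; EF_Supplier sourcing = 4+14 = 18
ES_Pilot run = max(EF_Concept design=9, EF_Prototype build=4) = 9; EF_Pilot run = 9+13 = 22
ES_QA = max(EF_Concept design=9, EF_Prototype build=4) = 9; EF_QA = 9+15 = 24
ES_Packaging design = 4; EF_Packaging design = 4+5 = 9
ES_Regulatory filing = max(EF_Prototype build=4, EF_User testing=23, EF_Tooling=12, EF_Supplier sourcing=18, EF_Pilot run=22, EF_QA=24, EF_Packaging design=9) = 24; EF_Regulatory filing = 24+7 = 31
Expected project duration μ = 31 days. Critical path: Concept design → QA → Regulatory filing.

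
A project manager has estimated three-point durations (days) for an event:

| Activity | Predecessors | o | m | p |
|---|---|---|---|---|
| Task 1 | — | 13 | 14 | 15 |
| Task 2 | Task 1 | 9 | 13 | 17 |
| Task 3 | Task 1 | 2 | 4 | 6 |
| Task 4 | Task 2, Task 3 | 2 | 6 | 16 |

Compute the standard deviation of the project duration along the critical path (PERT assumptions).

2.71 days

te_Task 1 = (13 + 4·14 + 15)/6 = 84/6 = 14; σ²_Task 1 = ((15−13)/6)² = 0.111
te_Task 2 = (9 + 4·13 + 17)/6 = 78/6 = 13; σ²_Task 2 = ((17−9)/6)² = 1.778
te_Task 3 = (2 + 4·4 + 6)/6 = 24/6 = 4; σ²_Task 3 = ((6−2)/6)² = 0.444
te_Task 4 = (2 + 4·6 + 16)/6 = 42/6 = 7; σ²_Task 4 = ((16−2)/6)² = 5.444

Forward pass:
ES_Task 1 = 0; EF_Task 1 = 14
ES_Task 2 = 14; EF_Task 2 = 14+13 = 27
ES_Task 3 = 14; EF_Task 3 = 14+4 = 18
ES_Task 4 = max(EF_Task 2=27, EF_Task 3=18) = 27; EF_Task 4 = 27+7 = 34
Expected project duration μ = 34 days. Critical path: Task 1 → Task 2 → Task 4.

Variance along critical path = 0.111 + 1.778 + 5.444 = 7.333
σ = √7.333 = 2.708 days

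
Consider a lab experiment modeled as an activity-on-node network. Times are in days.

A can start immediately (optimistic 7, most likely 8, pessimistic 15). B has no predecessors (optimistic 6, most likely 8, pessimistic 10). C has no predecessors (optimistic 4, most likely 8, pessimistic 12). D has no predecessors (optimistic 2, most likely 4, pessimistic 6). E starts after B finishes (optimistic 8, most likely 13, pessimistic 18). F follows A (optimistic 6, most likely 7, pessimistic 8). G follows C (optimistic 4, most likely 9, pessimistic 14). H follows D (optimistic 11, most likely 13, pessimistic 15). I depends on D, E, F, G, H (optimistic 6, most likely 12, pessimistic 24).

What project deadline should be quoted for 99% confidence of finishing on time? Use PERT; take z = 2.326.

te_A = (7 + 4·8 + 15)/6 = 54/6 = 9; σ²_A = ((15−7)/6)² = 1.778
te_B = (6 + 4·8 + 10)/6 = 48/6 = 8; σ²_B = ((10−6)/6)² = 0.444
te_C = (4 + 4·8 + 12)/6 = 48/6 = 8; σ²_C = ((12−4)/6)² = 1.778
te_D = (2 + 4·4 + 6)/6 = 24/6 = 4; σ²_D = ((6−2)/6)² = 0.444
te_E = (8 + 4·13 + 18)/6 = 78/6 = 13; σ²_E = ((18−8)/6)² = 2.778
te_F = (6 + 4·7 + 8)/6 = 42/6 = 7; σ²_F = ((8−6)/6)² = 0.111
te_G = (4 + 4·9 + 14)/6 = 54/6 = 9; σ²_G = ((14−4)/6)² = 2.778
te_H = (11 + 4·13 + 15)/6 = 78/6 = 13; σ²_H = ((15−11)/6)² = 0.444
te_I = (6 + 4·12 + 24)/6 = 78/6 = 13; σ²_I = ((24−6)/6)² = 9.000

Forward pass:
ES_A = 0; EF_A = 9
ES_B = 0; EF_B = 8
ES_C = 0; EF_C = 8
ES_D = 0; EF_D = 4
ES_E = 8; EF_E = 8+13 = 21
ES_F = 9; EF_F = 9+7 = 16
ES_G = 8; EF_G = 8+9 = 17
ES_H = 4; EF_H = 4+13 = 17
ES_I = max(EF_D=4, EF_E=21, EF_F=16, EF_G=17, EF_H=17) = 21; EF_I = 21+13 = 34
Expected project duration μ = 34 days. Critical path: B → E → I.

Variance along critical path = 0.444 + 2.778 + 9.000 = 12.222; σ = 3.496 days.
D = μ + z·σ = 34 + 2.326·3.496 = 42.1 days

42.1 days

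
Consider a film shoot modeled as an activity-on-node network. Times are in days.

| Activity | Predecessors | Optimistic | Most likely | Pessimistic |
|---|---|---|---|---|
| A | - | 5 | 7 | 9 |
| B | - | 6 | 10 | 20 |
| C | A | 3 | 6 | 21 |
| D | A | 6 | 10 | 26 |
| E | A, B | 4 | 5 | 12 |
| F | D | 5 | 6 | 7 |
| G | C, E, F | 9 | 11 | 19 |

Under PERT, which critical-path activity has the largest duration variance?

te_A = (5 + 4·7 + 9)/6 = 42/6 = 7; σ²_A = ((9−5)/6)² = 0.444
te_B = (6 + 4·10 + 20)/6 = 66/6 = 11; σ²_B = ((20−6)/6)² = 5.444
te_C = (3 + 4·6 + 21)/6 = 48/6 = 8; σ²_C = ((21−3)/6)² = 9.000
te_D = (6 + 4·10 + 26)/6 = 72/6 = 12; σ²_D = ((26−6)/6)² = 11.111
te_E = (4 + 4·5 + 12)/6 = 36/6 = 6; σ²_E = ((12−4)/6)² = 1.778
te_F = (5 + 4·6 + 7)/6 = 36/6 = 6; σ²_F = ((7−5)/6)² = 0.111
te_G = (9 + 4·11 + 19)/6 = 72/6 = 12; σ²_G = ((19−9)/6)² = 2.778

Forward pass:
ES_A = 0; EF_A = 7
ES_B = 0; EF_B = 11
ES_C = 7; EF_C = 7+8 = 15
ES_D = 7; EF_D = 7+12 = 19
ES_E = max(EF_A=7, EF_B=11) = 11; EF_E = 11+6 = 17
ES_F = 19; EF_F = 19+6 = 25
ES_G = max(EF_C=15, EF_E=17, EF_F=25) = 25; EF_G = 25+12 = 37
Expected project duration μ = 37 days. Critical path: A → D → F → G.

Variances on critical path: σ²_A=0.444, σ²_D=11.111, σ²_F=0.111, σ²_G=2.778.
Largest is σ²_D = 11.111.

D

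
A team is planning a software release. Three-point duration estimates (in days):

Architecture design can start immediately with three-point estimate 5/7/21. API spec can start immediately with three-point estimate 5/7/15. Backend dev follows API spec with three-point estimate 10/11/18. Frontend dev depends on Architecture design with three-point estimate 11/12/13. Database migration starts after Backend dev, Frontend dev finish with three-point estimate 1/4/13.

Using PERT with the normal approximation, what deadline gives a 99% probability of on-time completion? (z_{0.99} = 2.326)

te_Architecture design = (5 + 4·7 + 21)/6 = 54/6 = 9; σ²_Architecture design = ((21−5)/6)² = 7.111
te_API spec = (5 + 4·7 + 15)/6 = 48/6 = 8; σ²_API spec = ((15−5)/6)² = 2.778
te_Backend dev = (10 + 4·11 + 18)/6 = 72/6 = 12; σ²_Backend dev = ((18−10)/6)² = 1.778
te_Frontend dev = (11 + 4·12 + 13)/6 = 72/6 = 12; σ²_Frontend dev = ((13−11)/6)² = 0.111
te_Database migration = (1 + 4·4 + 13)/6 = 30/6 = 5; σ²_Database migration = ((13−1)/6)² = 4.000

Forward pass:
ES_Architecture design = 0; EF_Architecture design = 9
ES_API spec = 0; EF_API spec = 8
ES_Backend dev = 8; EF_Backend dev = 8+12 = 20
ES_Frontend dev = 9; EF_Frontend dev = 9+12 = 21
ES_Database migration = max(EF_Backend dev=20, EF_Frontend dev=21) = 21; EF_Database migration = 21+5 = 26
Expected project duration μ = 26 days. Critical path: Architecture design → Frontend dev → Database migration.

Variance along critical path = 7.111 + 0.111 + 4.000 = 11.222; σ = 3.350 days.
D = μ + z·σ = 26 + 2.326·3.350 = 33.8 days

33.8 days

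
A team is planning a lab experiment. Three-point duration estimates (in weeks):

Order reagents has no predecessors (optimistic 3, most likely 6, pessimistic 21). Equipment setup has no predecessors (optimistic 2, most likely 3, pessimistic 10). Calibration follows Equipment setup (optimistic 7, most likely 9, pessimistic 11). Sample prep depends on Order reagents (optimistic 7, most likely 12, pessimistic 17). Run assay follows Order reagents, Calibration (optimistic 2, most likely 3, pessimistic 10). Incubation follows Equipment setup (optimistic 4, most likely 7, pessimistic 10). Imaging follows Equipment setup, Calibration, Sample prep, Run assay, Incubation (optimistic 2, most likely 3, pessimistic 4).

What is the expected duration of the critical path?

te_Order reagents = (3 + 4·6 + 21)/6 = 48/6 = 8
te_Equipment setup = (2 + 4·3 + 10)/6 = 24/6 = 4
te_Calibration = (7 + 4·9 + 11)/6 = 54/6 = 9
te_Sample prep = (7 + 4·12 + 17)/6 = 72/6 = 12
te_Run assay = (2 + 4·3 + 10)/6 = 24/6 = 4
te_Incubation = (4 + 4·7 + 10)/6 = 42/6 = 7
te_Imaging = (2 + 4·3 + 4)/6 = 18/6 = 3

Forward pass:
ES_Order reagents = 0; EF_Order reagents = 8
ES_Equipment setup = 0; EF_Equipment setup = 4
ES_Calibration = 4; EF_Calibration = 4+9 = 13
ES_Sample prep = 8; EF_Sample prep = 8+12 = 20
ES_Run assay = max(EF_Order reagents=8, EF_Calibration=13) = 13; EF_Run assay = 13+4 = 17
ES_Incubation = 4; EF_Incubation = 4+7 = 11
ES_Imaging = max(EF_Equipment setup=4, EF_Calibration=13, EF_Sample prep=20, EF_Run assay=17, EF_Incubation=11) = 20; EF_Imaging = 20+3 = 23
Expected project duration μ = 23 weeks. Critical path: Order reagents → Sample prep → Imaging.

23 weeks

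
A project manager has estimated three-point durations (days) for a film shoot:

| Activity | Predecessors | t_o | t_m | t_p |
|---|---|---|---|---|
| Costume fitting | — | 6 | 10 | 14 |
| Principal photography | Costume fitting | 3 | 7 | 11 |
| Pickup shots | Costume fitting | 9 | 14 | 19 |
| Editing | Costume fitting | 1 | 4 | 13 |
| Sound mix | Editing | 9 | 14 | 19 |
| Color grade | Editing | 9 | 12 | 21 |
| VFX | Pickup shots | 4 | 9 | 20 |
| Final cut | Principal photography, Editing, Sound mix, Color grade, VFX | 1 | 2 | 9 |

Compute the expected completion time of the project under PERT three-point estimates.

te_Costume fitting = (6 + 4·10 + 14)/6 = 60/6 = 10
te_Principal photography = (3 + 4·7 + 11)/6 = 42/6 = 7
te_Pickup shots = (9 + 4·14 + 19)/6 = 84/6 = 14
te_Editing = (1 + 4·4 + 13)/6 = 30/6 = 5
te_Sound mix = (9 + 4·14 + 19)/6 = 84/6 = 14
te_Color grade = (9 + 4·12 + 21)/6 = 78/6 = 13
te_VFX = (4 + 4·9 + 20)/6 = 60/6 = 10
te_Final cut = (1 + 4·2 + 9)/6 = 18/6 = 3

Forward pass:
ES_Costume fitting = 0; EF_Costume fitting = 10
ES_Principal photography = 10; EF_Principal photography = 10+7 = 17
ES_Pickup shots = 10; EF_Pickup shots = 10+14 = 24
ES_Editing = 10; EF_Editing = 10+5 = 15
ES_Sound mix = 15; EF_Sound mix = 15+14 = 29
ES_Color grade = 15; EF_Color grade = 15+13 = 28
ES_VFX = 24; EF_VFX = 24+10 = 34
ES_Final cut = max(EF_Principal photography=17, EF_Editing=15, EF_Sound mix=29, EF_Color grade=28, EF_VFX=34) = 34; EF_Final cut = 34+3 = 37
Expected project duration μ = 37 days. Critical path: Costume fitting → Pickup shots → VFX → Final cut.

37 days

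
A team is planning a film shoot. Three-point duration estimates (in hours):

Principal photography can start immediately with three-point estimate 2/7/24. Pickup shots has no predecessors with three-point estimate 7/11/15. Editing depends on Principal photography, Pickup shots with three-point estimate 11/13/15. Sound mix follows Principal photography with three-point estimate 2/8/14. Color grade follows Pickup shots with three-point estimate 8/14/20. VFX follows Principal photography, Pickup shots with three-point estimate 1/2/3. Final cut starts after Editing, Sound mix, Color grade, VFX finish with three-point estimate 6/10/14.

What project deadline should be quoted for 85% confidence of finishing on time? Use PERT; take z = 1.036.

te_Principal photography = (2 + 4·7 + 24)/6 = 54/6 = 9; σ²_Principal photography = ((24−2)/6)² = 13.444
te_Pickup shots = (7 + 4·11 + 15)/6 = 66/6 = 11; σ²_Pickup shots = ((15−7)/6)² = 1.778
te_Editing = (11 + 4·13 + 15)/6 = 78/6 = 13; σ²_Editing = ((15−11)/6)² = 0.444
te_Sound mix = (2 + 4·8 + 14)/6 = 48/6 = 8; σ²_Sound mix = ((14−2)/6)² = 4.000
te_Color grade = (8 + 4·14 + 20)/6 = 84/6 = 14; σ²_Color grade = ((20−8)/6)² = 4.000
te_VFX = (1 + 4·2 + 3)/6 = 12/6 = 2; σ²_VFX = ((3−1)/6)² = 0.111
te_Final cut = (6 + 4·10 + 14)/6 = 60/6 = 10; σ²_Final cut = ((14−6)/6)² = 1.778

Forward pass:
ES_Principal photography = 0; EF_Principal photography = 9
ES_Pickup shots = 0; EF_Pickup shots = 11
ES_Editing = max(EF_Principal photography=9, EF_Pickup shots=11) = 11; EF_Editing = 11+13 = 24
ES_Sound mix = 9; EF_Sound mix = 9+8 = 17
ES_Color grade = 11; EF_Color grade = 11+14 = 25
ES_VFX = max(EF_Principal photography=9, EF_Pickup shots=11) = 11; EF_VFX = 11+2 = 13
ES_Final cut = max(EF_Editing=24, EF_Sound mix=17, EF_Color grade=25, EF_VFX=13) = 25; EF_Final cut = 25+10 = 35
Expected project duration μ = 35 hours. Critical path: Pickup shots → Color grade → Final cut.

Variance along critical path = 1.778 + 4.000 + 1.778 = 7.556; σ = 2.749 hours.
D = μ + z·σ = 35 + 1.036·2.749 = 37.8 hours

37.8 hours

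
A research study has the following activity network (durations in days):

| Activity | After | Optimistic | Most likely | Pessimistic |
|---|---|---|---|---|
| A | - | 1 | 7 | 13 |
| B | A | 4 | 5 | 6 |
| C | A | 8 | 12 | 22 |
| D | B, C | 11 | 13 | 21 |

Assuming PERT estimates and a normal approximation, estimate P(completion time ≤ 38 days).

0.874

te_A = (1 + 4·7 + 13)/6 = 42/6 = 7; σ²_A = ((13−1)/6)² = 4.000
te_B = (4 + 4·5 + 6)/6 = 30/6 = 5; σ²_B = ((6−4)/6)² = 0.111
te_C = (8 + 4·12 + 22)/6 = 78/6 = 13; σ²_C = ((22−8)/6)² = 5.444
te_D = (11 + 4·13 + 21)/6 = 84/6 = 14; σ²_D = ((21−11)/6)² = 2.778

Forward pass:
ES_A = 0; EF_A = 7
ES_B = 7; EF_B = 7+5 = 12
ES_C = 7; EF_C = 7+13 = 20
ES_D = max(EF_B=12, EF_C=20) = 20; EF_D = 20+14 = 34
Expected project duration μ = 34 days. Critical path: A → C → D.

Variance along critical path = 4.000 + 5.444 + 2.778 = 12.222; σ = √12.222 = 3.496 days.
Z = (38 − 34) / 3.496 = 1.144
P(T ≤ 38) = Φ(1.144) ≈ 0.874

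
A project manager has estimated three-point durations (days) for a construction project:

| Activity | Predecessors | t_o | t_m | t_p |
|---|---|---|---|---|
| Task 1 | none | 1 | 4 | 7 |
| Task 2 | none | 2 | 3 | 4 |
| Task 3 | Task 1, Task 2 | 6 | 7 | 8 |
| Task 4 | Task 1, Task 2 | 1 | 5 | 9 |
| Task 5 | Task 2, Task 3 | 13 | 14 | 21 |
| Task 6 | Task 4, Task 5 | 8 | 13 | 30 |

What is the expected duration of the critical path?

te_Task 1 = (1 + 4·4 + 7)/6 = 24/6 = 4
te_Task 2 = (2 + 4·3 + 4)/6 = 18/6 = 3
te_Task 3 = (6 + 4·7 + 8)/6 = 42/6 = 7
te_Task 4 = (1 + 4·5 + 9)/6 = 30/6 = 5
te_Task 5 = (13 + 4·14 + 21)/6 = 90/6 = 15
te_Task 6 = (8 + 4·13 + 30)/6 = 90/6 = 15

Forward pass:
ES_Task 1 = 0; EF_Task 1 = 4
ES_Task 2 = 0; EF_Task 2 = 3
ES_Task 3 = max(EF_Task 1=4, EF_Task 2=3) = 4; EF_Task 3 = 4+7 = 11
ES_Task 4 = max(EF_Task 1=4, EF_Task 2=3) = 4; EF_Task 4 = 4+5 = 9
ES_Task 5 = max(EF_Task 2=3, EF_Task 3=11) = 11; EF_Task 5 = 11+15 = 26
ES_Task 6 = max(EF_Task 4=9, EF_Task 5=26) = 26; EF_Task 6 = 26+15 = 41
Expected project duration μ = 41 days. Critical path: Task 1 → Task 3 → Task 5 → Task 6.

41 days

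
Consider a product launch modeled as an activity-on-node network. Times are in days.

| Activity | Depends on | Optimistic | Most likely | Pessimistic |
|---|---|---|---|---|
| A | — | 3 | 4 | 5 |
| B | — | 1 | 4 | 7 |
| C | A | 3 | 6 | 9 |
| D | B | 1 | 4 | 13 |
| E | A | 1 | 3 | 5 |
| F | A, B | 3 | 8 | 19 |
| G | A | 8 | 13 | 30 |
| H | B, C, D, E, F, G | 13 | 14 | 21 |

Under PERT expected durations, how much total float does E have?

12 days

te_A = (3 + 4·4 + 5)/6 = 24/6 = 4
te_B = (1 + 4·4 + 7)/6 = 24/6 = 4
te_C = (3 + 4·6 + 9)/6 = 36/6 = 6
te_D = (1 + 4·4 + 13)/6 = 30/6 = 5
te_E = (1 + 4·3 + 5)/6 = 18/6 = 3
te_F = (3 + 4·8 + 19)/6 = 54/6 = 9
te_G = (8 + 4·13 + 30)/6 = 90/6 = 15
te_H = (13 + 4·14 + 21)/6 = 90/6 = 15

Forward pass:
ES_A = 0; EF_A = 4
ES_B = 0; EF_B = 4
ES_C = 4; EF_C = 4+6 = 10
ES_D = 4; EF_D = 4+5 = 9
ES_E = 4; EF_E = 4+3 = 7
ES_F = max(EF_A=4, EF_B=4) = 4; EF_F = 4+9 = 13
ES_G = 4; EF_G = 4+15 = 19
ES_H = max(EF_B=4, EF_C=10, EF_D=9, EF_E=7, EF_F=13, EF_G=19) = 19; EF_H = 19+15 = 34
Expected project duration μ = 34 days. Critical path: A → G → H.

Backward pass:
LF_H = 34; LS_H = 34−15 = 19
LF_G = LS_H = 19; LS_G = 19−15 = 4
LF_F = LS_H = 19; LS_F = 19−9 = 10
LF_E = LS_H = 19; LS_E = 19−3 = 16
LF_D = LS_H = 19; LS_D = 19−5 = 14
LF_C = LS_H = 19; LS_C = 19−6 = 13
LF_B = min(LS_D=14, LS_F=10, LS_H=19) = 10; LS_B = 10−4 = 6
LF_A = min(LS_C=13, LS_E=16, LS_F=10, LS_G=4) = 4; LS_A = 4−4 = 0
Slack_E = LS_E − ES_E = 16 − 4 = 12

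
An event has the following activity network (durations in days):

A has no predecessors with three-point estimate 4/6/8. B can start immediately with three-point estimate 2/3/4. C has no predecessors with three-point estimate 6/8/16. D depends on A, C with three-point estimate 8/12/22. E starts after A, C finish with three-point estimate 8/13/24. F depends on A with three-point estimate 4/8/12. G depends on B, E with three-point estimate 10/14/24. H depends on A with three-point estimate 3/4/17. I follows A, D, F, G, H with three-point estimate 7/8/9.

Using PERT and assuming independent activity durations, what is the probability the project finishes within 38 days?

0.021

te_A = (4 + 4·6 + 8)/6 = 36/6 = 6; σ²_A = ((8−4)/6)² = 0.444
te_B = (2 + 4·3 + 4)/6 = 18/6 = 3; σ²_B = ((4−2)/6)² = 0.111
te_C = (6 + 4·8 + 16)/6 = 54/6 = 9; σ²_C = ((16−6)/6)² = 2.778
te_D = (8 + 4·12 + 22)/6 = 78/6 = 13; σ²_D = ((22−8)/6)² = 5.444
te_E = (8 + 4·13 + 24)/6 = 84/6 = 14; σ²_E = ((24−8)/6)² = 7.111
te_F = (4 + 4·8 + 12)/6 = 48/6 = 8; σ²_F = ((12−4)/6)² = 1.778
te_G = (10 + 4·14 + 24)/6 = 90/6 = 15; σ²_G = ((24−10)/6)² = 5.444
te_H = (3 + 4·4 + 17)/6 = 36/6 = 6; σ²_H = ((17−3)/6)² = 5.444
te_I = (7 + 4·8 + 9)/6 = 48/6 = 8; σ²_I = ((9−7)/6)² = 0.111

Forward pass:
ES_A = 0; EF_A = 6
ES_B = 0; EF_B = 3
ES_C = 0; EF_C = 9
ES_D = max(EF_A=6, EF_C=9) = 9; EF_D = 9+13 = 22
ES_E = max(EF_A=6, EF_C=9) = 9; EF_E = 9+14 = 23
ES_F = 6; EF_F = 6+8 = 14
ES_G = max(EF_B=3, EF_E=23) = 23; EF_G = 23+15 = 38
ES_H = 6; EF_H = 6+6 = 12
ES_I = max(EF_A=6, EF_D=22, EF_F=14, EF_G=38, EF_H=12) = 38; EF_I = 38+8 = 46
Expected project duration μ = 46 days. Critical path: C → E → G → I.

Variance along critical path = 2.778 + 7.111 + 5.444 + 0.111 = 15.444; σ = √15.444 = 3.930 days.
Z = (38 − 46) / 3.930 = -2.036
P(T ≤ 38) = Φ(-2.036) ≈ 0.021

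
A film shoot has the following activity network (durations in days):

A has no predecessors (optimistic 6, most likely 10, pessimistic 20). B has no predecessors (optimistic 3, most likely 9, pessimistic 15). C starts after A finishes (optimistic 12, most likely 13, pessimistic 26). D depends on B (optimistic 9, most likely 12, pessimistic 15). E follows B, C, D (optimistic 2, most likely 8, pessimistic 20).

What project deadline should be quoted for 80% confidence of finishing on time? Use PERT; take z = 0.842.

te_A = (6 + 4·10 + 20)/6 = 66/6 = 11; σ²_A = ((20−6)/6)² = 5.444
te_B = (3 + 4·9 + 15)/6 = 54/6 = 9; σ²_B = ((15−3)/6)² = 4.000
te_C = (12 + 4·13 + 26)/6 = 90/6 = 15; σ²_C = ((26−12)/6)² = 5.444
te_D = (9 + 4·12 + 15)/6 = 72/6 = 12; σ²_D = ((15−9)/6)² = 1.000
te_E = (2 + 4·8 + 20)/6 = 54/6 = 9; σ²_E = ((20−2)/6)² = 9.000

Forward pass:
ES_A = 0; EF_A = 11
ES_B = 0; EF_B = 9
ES_C = 11; EF_C = 11+15 = 26
ES_D = 9; EF_D = 9+12 = 21
ES_E = max(EF_B=9, EF_C=26, EF_D=21) = 26; EF_E = 26+9 = 35
Expected project duration μ = 35 days. Critical path: A → C → E.

Variance along critical path = 5.444 + 5.444 + 9.000 = 19.889; σ = 4.460 days.
D = μ + z·σ = 35 + 0.842·4.460 = 38.8 days

38.8 days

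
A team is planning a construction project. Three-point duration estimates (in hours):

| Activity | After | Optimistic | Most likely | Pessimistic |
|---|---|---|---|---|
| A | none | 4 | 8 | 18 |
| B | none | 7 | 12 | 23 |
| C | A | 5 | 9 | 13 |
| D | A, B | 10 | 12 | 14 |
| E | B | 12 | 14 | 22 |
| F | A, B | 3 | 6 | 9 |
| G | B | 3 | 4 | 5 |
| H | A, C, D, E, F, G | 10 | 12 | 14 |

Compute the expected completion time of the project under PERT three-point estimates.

40 hours

te_A = (4 + 4·8 + 18)/6 = 54/6 = 9
te_B = (7 + 4·12 + 23)/6 = 78/6 = 13
te_C = (5 + 4·9 + 13)/6 = 54/6 = 9
te_D = (10 + 4·12 + 14)/6 = 72/6 = 12
te_E = (12 + 4·14 + 22)/6 = 90/6 = 15
te_F = (3 + 4·6 + 9)/6 = 36/6 = 6
te_G = (3 + 4·4 + 5)/6 = 24/6 = 4
te_H = (10 + 4·12 + 14)/6 = 72/6 = 12

Forward pass:
ES_A = 0; EF_A = 9
ES_B = 0; EF_B = 13
ES_C = 9; EF_C = 9+9 = 18
ES_D = max(EF_A=9, EF_B=13) = 13; EF_D = 13+12 = 25
ES_E = 13; EF_E = 13+15 = 28
ES_F = max(EF_A=9, EF_B=13) = 13; EF_F = 13+6 = 19
ES_G = 13; EF_G = 13+4 = 17
ES_H = max(EF_A=9, EF_C=18, EF_D=25, EF_E=28, EF_F=19, EF_G=17) = 28; EF_H = 28+12 = 40
Expected project duration μ = 40 hours. Critical path: B → E → H.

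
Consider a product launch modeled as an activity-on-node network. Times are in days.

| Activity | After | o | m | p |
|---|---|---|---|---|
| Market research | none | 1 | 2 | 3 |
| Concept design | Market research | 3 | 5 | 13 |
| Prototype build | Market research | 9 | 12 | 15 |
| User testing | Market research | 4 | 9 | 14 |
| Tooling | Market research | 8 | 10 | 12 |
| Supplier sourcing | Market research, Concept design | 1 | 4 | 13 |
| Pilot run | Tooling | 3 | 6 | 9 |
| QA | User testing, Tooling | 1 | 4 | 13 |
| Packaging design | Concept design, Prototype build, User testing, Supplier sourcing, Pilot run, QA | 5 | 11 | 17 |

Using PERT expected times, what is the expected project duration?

29 days

te_Market research = (1 + 4·2 + 3)/6 = 12/6 = 2
te_Concept design = (3 + 4·5 + 13)/6 = 36/6 = 6
te_Prototype build = (9 + 4·12 + 15)/6 = 72/6 = 12
te_User testing = (4 + 4·9 + 14)/6 = 54/6 = 9
te_Tooling = (8 + 4·10 + 12)/6 = 60/6 = 10
te_Supplier sourcing = (1 + 4·4 + 13)/6 = 30/6 = 5
te_Pilot run = (3 + 4·6 + 9)/6 = 36/6 = 6
te_QA = (1 + 4·4 + 13)/6 = 30/6 = 5
te_Packaging design = (5 + 4·11 + 17)/6 = 66/6 = 11

Forward pass:
ES_Market research = 0; EF_Market research = 2
ES_Concept design = 2; EF_Concept design = 2+6 = 8
ES_Prototype build = 2; EF_Prototype build = 2+12 = 14
ES_User testing = 2; EF_User testing = 2+9 = 11
ES_Tooling = 2; EF_Tooling = 2+10 = 12
ES_Supplier sourcing = max(EF_Market research=2, EF_Concept design=8) = 8; EF_Supplier sourcing = 8+5 = 13
ES_Pilot run = 12; EF_Pilot run = 12+6 = 18
ES_QA = max(EF_User testing=11, EF_Tooling=12) = 12; EF_QA = 12+5 = 17
ES_Packaging design = max(EF_Concept design=8, EF_Prototype build=14, EF_User testing=11, EF_Supplier sourcing=13, EF_Pilot run=18, EF_QA=17) = 18; EF_Packaging design = 18+11 = 29
Expected project duration μ = 29 days. Critical path: Market research → Tooling → Pilot run → Packaging design.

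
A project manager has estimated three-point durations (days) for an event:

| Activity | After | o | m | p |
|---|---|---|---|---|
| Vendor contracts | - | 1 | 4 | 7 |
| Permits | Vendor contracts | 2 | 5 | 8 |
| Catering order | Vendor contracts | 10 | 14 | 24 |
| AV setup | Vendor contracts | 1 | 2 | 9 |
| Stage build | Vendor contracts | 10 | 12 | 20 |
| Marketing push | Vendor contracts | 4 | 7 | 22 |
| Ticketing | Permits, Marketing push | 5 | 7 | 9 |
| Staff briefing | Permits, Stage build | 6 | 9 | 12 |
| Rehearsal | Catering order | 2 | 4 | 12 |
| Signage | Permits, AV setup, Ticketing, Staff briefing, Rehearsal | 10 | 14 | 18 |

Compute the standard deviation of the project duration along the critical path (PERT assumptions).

2.56 days

te_Vendor contracts = (1 + 4·4 + 7)/6 = 24/6 = 4; σ²_Vendor contracts = ((7−1)/6)² = 1.000
te_Permits = (2 + 4·5 + 8)/6 = 30/6 = 5; σ²_Permits = ((8−2)/6)² = 1.000
te_Catering order = (10 + 4·14 + 24)/6 = 90/6 = 15; σ²_Catering order = ((24−10)/6)² = 5.444
te_AV setup = (1 + 4·2 + 9)/6 = 18/6 = 3; σ²_AV setup = ((9−1)/6)² = 1.778
te_Stage build = (10 + 4·12 + 20)/6 = 78/6 = 13; σ²_Stage build = ((20−10)/6)² = 2.778
te_Marketing push = (4 + 4·7 + 22)/6 = 54/6 = 9; σ²_Marketing push = ((22−4)/6)² = 9.000
te_Ticketing = (5 + 4·7 + 9)/6 = 42/6 = 7; σ²_Ticketing = ((9−5)/6)² = 0.444
te_Staff briefing = (6 + 4·9 + 12)/6 = 54/6 = 9; σ²_Staff briefing = ((12−6)/6)² = 1.000
te_Rehearsal = (2 + 4·4 + 12)/6 = 30/6 = 5; σ²_Rehearsal = ((12−2)/6)² = 2.778
te_Signage = (10 + 4·14 + 18)/6 = 84/6 = 14; σ²_Signage = ((18−10)/6)² = 1.778

Forward pass:
ES_Vendor contracts = 0; EF_Vendor contracts = 4
ES_Permits = 4; EF_Permits = 4+5 = 9
ES_Catering order = 4; EF_Catering order = 4+15 = 19
ES_AV setup = 4; EF_AV setup = 4+3 = 7
ES_Stage build = 4; EF_Stage build = 4+13 = 17
ES_Marketing push = 4; EF_Marketing push = 4+9 = 13
ES_Ticketing = max(EF_Permits=9, EF_Marketing push=13) = 13; EF_Ticketing = 13+7 = 20
ES_Staff briefing = max(EF_Permits=9, EF_Stage build=17) = 17; EF_Staff briefing = 17+9 = 26
ES_Rehearsal = 19; EF_Rehearsal = 19+5 = 24
ES_Signage = max(EF_Permits=9, EF_AV setup=7, EF_Ticketing=20, EF_Staff briefing=26, EF_Rehearsal=24) = 26; EF_Signage = 26+14 = 40
Expected project duration μ = 40 days. Critical path: Vendor contracts → Stage build → Staff briefing → Signage.

Variance along critical path = 1.000 + 2.778 + 1.000 + 1.778 = 6.556
σ = √6.556 = 2.560 days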